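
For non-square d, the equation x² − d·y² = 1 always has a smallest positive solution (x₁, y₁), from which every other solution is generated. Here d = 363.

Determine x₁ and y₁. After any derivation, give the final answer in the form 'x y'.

√363 → a₀=19, period (19,38); ℓ=2 even so k=1
i=0: a=19 ⇒ p=19, q=1
i=1: a=19 ⇒ p=362, q=19
→ (362, 19).  Check: 362²=131044, 363·19²=131043, difference 1.

362 19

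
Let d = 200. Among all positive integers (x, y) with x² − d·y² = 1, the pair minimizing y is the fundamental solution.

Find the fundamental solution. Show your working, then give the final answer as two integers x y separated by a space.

99 7

√200 = [14; 7,28, …], period ℓ=2 (even) → k=1
i=0: a=14 ⇒ p=14, q=1
i=1: a=7 ⇒ p=99, q=7
(x₁, y₁) = (99, 7);  99² − 200·7² = 1 ✓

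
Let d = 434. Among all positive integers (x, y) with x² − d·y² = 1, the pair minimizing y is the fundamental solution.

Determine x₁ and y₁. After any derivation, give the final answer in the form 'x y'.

125 6

[20; 1,4,1,40] for √434; ℓ=4 ⇒ convergent index 3
a_0=20:  p_0=20·1+0=20,  q_0=20·0+1=1
…
a_2=4:  p_2=4·21+20=104,  q_2=4·1+1=5
a_3=1:  p_3=1·104+21=125,  q_3=1·5+1=6
(x₁, y₁) = (125, 6);  125² − 434·6² = 1 ✓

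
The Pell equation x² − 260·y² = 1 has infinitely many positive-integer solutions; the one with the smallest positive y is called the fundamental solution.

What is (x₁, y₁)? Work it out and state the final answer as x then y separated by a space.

√260 = [16; 8,32, …], period ℓ=2 (even) → k=1
k=0  a_k=16  p_k/q_k = 16/1
k=1  a_k=8  p_k/q_k = 129/8
→ (129, 8).  Check: 129²=16641, 260·8²=16640, difference 1.

129 8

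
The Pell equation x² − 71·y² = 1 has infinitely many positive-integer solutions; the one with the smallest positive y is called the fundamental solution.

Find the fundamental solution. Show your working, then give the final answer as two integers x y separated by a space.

√71 = [8; 2,2,1,7,1,2,2,16, …], period ℓ=8 (even) → k=7
i=0: a=8 ⇒ p=8, q=1
…
i=2: a=2 ⇒ p=42, q=5
i=3: a=1 ⇒ p=59, q=7
i=4: a=7 ⇒ p=455, q=54
…
i=6: a=2 ⇒ p=1483, q=176
i=7: a=2 ⇒ p=3480, q=413
fundamental: x₁=3480, y₁=413  (since 12110400 − 71·170569 = 1)

3480 413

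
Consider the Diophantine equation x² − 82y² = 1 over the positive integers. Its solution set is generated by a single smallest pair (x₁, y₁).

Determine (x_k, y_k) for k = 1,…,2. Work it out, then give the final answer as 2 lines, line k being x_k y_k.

d=82: √d = [9; 18] (ℓ=1, odd), read p_1/q_1
i=0: a=9 ⇒ p=9, q=1
i=1: a=18 ⇒ p=163, q=18
fundamental: x₁=163, y₁=18  (since 26569 − 82·324 = 1)
(163+18√82)^2 = 53137 + 5868√82

163 18
53137 5868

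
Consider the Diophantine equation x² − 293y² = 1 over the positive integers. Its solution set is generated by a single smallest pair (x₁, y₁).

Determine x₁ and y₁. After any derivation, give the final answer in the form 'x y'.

d=293: √d = [17; 8,1,1,8,34] (ℓ=5, odd), read p_9/q_9
i=0: a=17 ⇒ p=17, q=1
…
i=2: a=1 ⇒ p=154, q=9
i=3: a=1 ⇒ p=291, q=17
…
i=7: a=1 ⇒ p=764593, q=44668
i=8: a=1 ⇒ p=1444507, q=84389
i=9: a=8 ⇒ p=12320649, q=719780
fundamental: x₁=12320649, y₁=719780  (since 151798391781201 − 293·518083248400 = 1)

12320649 719780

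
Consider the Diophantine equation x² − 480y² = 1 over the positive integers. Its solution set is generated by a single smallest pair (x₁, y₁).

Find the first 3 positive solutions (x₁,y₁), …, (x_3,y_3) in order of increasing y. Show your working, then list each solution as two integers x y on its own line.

[21; 1,9,1,42] for √480; ℓ=4 ⇒ convergent index 3
i=0: a=21 ⇒ p=21, q=1
i=1: a=1 ⇒ p=22, q=1
i=2: a=9 ⇒ p=219, q=10
i=3: a=1 ⇒ p=241, q=11
(x₁, y₁) = (241, 11);  241² − 480·11² = 1 ✓
(241+11√480)^2 = 116161 + 5302√480
(241+11√480)^3 = 55989361 + 2555553√480

241 11
116161 5302
55989361 2555553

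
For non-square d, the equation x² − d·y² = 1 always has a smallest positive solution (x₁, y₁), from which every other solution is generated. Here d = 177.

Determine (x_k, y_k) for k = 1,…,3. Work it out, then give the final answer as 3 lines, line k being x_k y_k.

d=177: √d = [13; 3,3,2,8,2,3,3,26] (ℓ=8, even), read p_7/q_7
i=0: a=13 ⇒ p=13, q=1
i=1: a=3 ⇒ p=40, q=3
i=2: a=3 ⇒ p=133, q=10
i=3: a=2 ⇒ p=306, q=23
i=4: a=8 ⇒ p=2581, q=194
i=5: a=2 ⇒ p=5468, q=411
i=6: a=3 ⇒ p=18985, q=1427
i=7: a=3 ⇒ p=62423, q=4692
→ (62423, 4692).  Check: 62423²=3896630929, 177·4692²=3896630928, difference 1.
n=2: (62423,4692)∘(62423,4692) = (62423·62423+177·4692·4692, 62423·4692+4692·62423) = (7793261857,585777432)
n=3: (7793261857,585777432)∘(62423,4692) = (62423·7793261857+177·4692·585777432, 62423·585777432+4692·7793261857) = (972957569736599,73131969270780)

62423 4692
7793261857 585777432
972957569736599 73131969270780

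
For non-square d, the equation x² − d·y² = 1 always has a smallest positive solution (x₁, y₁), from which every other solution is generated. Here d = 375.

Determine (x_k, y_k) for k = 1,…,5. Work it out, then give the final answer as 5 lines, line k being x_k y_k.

[19; 2,1,2,1,5,1,2,1,2,38] for √375; ℓ=10 ⇒ convergent index 9
a_0=19:  p_0=19·1+0=19,  q_0=19·0+1=1
a_1=2:  p_1=2·19+1=39,  q_1=2·1+0=2
a_2=1:  p_2=1·39+19=58,  q_2=1·2+1=3
a_3=2:  p_3=2·58+39=155,  q_3=2·3+2=8
…
a_5=5:  p_5=5·213+155=1220,  q_5=5·11+8=63
a_6=1:  p_6=1·1220+213=1433,  q_6=1·63+11=74
a_7=2:  p_7=2·1433+1220=4086,  q_7=2·74+63=211
a_8=1:  p_8=1·4086+1433=5519,  q_8=1·211+74=285
a_9=2:  p_9=2·5519+4086=15124,  q_9=2·285+211=781
→ (15124, 781).  Check: 15124²=228735376, 375·781²=228735375, difference 1.
(x_2, y_2) = (15124·15124 + 375·781·781, 15124·781 + 781·15124) = (457470751, 23623688)
(x_3, y_3) = (15124·457470751 + 375·781·23623688, 15124·23623688 + 781·457470751) = (13837575261124, 714569313843)
(x_4, y_4) = (15124·13837575261124 + 375·781·714569313843, 15124·714569313843 + 781·13837575261124) = (418558976041008001, 21614292581499376)
(x_5, y_5) = (15124·418558976041008001 + 375·781·21614292581499376, 15124·21614292581499376 + 781·418558976041008001) = (12660571893450834753124, 653789121290623811405)

15124 781
457470751 23623688
13837575261124 714569313843
418558976041008001 21614292581499376
12660571893450834753124 653789121290623811405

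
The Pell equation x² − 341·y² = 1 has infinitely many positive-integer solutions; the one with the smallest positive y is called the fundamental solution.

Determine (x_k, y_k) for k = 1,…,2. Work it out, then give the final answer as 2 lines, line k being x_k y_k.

d=341: √d = [18; 2,6,1,8,2,…,6,2,36] (ℓ=14, even), read p_13/q_13
k=0  a_k=18  p_k/q_k = 18/1
…
k=2  a_k=6  p_k/q_k = 240/13
k=3  a_k=1  p_k/q_k = 277/15
k=4  a_k=8  p_k/q_k = 2456/133
k=5  a_k=2  p_k/q_k = 5189/281
k=6  a_k=1  p_k/q_k = 7645/414
k=7  a_k=2  p_k/q_k = 20479/1109
k=8  a_k=1  p_k/q_k = 28124/1523
…
k=12  a_k=6  p_k/q_k = 4953942/268271
k=13  a_k=2  p_k/q_k = 10626551/575460
fundamental: x₁=10626551, y₁=575460  (since 112923586155601 − 341·331154211600 = 1)
n=2: (10626551,575460)∘(10626551,575460) = (10626551·10626551+341·575460·575460, 10626551·575460+575460·10626551) = (225847172311201,12230310076920)

10626551 575460
225847172311201 12230310076920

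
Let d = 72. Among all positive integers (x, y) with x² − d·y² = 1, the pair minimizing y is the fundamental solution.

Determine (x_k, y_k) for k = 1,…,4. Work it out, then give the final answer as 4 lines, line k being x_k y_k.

17 2
577 68
19601 2310
665857 78472

√72 = [8; 2,16, …], period ℓ=2 (even) → k=1
step 0: (8, 1)  from 8·(1,0) + (0,1)
step 1: (17, 2)  from 2·(8,1) + (1,0)
→ (17, 2).  Check: 17²=289, 72·2²=288, difference 1.
n=2: (17,2)∘(17,2) = (17·17+72·2·2, 17·2+2·17) = (577,68)
n=3: (577,68)∘(17,2) = (17·577+72·2·68, 17·68+2·577) = (19601,2310)
n=4: (19601,2310)∘(17,2) = (17·19601+72·2·2310, 17·2310+2·19601) = (665857,78472)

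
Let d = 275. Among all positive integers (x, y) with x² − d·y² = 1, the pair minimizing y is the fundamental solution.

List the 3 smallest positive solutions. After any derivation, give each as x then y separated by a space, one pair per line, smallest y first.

[16; 1,1,2,1,1,32] for √275; ℓ=6 ⇒ convergent index 5
step 0: (16, 1)  from 16·(1,0) + (0,1)
…
step 4: (116, 7)  from 1·(83,5) + (33,2)
step 5: (199, 12)  from 1·(116,7) + (83,5)
→ (199, 12).  Check: 199²=39601, 275·12²=39600, difference 1.
(x_2, y_2) = (199·199 + 275·12·12, 199·12 + 12·199) = (79201, 4776)
(x_3, y_3) = (199·79201 + 275·12·4776, 199·4776 + 12·79201) = (31521799, 1900836)

199 12
79201 4776
31521799 1900836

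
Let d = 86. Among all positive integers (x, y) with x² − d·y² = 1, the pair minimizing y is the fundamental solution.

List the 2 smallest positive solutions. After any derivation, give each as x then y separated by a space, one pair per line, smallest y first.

√86 = [9; 3,1,1,1,8,1,1,1,3,18, …], period ℓ=10 (even) → k=9
k=0  a_k=9  p_k/q_k = 9/1
k=1  a_k=3  p_k/q_k = 28/3
k=2  a_k=1  p_k/q_k = 37/4
…
k=8  a_k=1  p_k/q_k = 2847/307
k=9  a_k=3  p_k/q_k = 10405/1122
(x₁, y₁) = (10405, 1122);  10405² − 86·1122² = 1 ✓
(10405+1122√86)^2 = 216528049 + 23348820√86

10405 1122
216528049 23348820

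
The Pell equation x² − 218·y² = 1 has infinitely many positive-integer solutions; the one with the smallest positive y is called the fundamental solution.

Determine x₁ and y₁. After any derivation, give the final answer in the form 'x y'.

[14; 1,3,3,1,28] for √218; ℓ=5 ⇒ convergent index 9
i=0: a=14 ⇒ p=14, q=1
i=1: a=1 ⇒ p=15, q=1
i=2: a=3 ⇒ p=59, q=4
i=3: a=3 ⇒ p=192, q=13
i=4: a=1 ⇒ p=251, q=17
i=5: a=28 ⇒ p=7220, q=489
i=6: a=1 ⇒ p=7471, q=506
i=7: a=3 ⇒ p=29633, q=2007
i=8: a=3 ⇒ p=96370, q=6527
i=9: a=1 ⇒ p=126003, q=8534
fundamental: x₁=126003, y₁=8534  (since 15876756009 − 218·72829156 = 1)

126003 8534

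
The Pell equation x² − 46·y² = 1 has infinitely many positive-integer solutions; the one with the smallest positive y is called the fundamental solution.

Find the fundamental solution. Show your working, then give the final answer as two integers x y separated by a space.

[6; 1,3,1,1,2,6,2,1,1,3,1,12] for √46; ℓ=12 ⇒ convergent index 11
step 0: (6, 1)  from 6·(1,0) + (0,1)
…
step 7: (2150, 317)  from 2·(997,147) + (156,23)
step 8: (3147, 464)  from 1·(2150,317) + (997,147)
step 9: (5297, 781)  from 1·(3147,464) + (2150,317)
step 10: (19038, 2807)  from 3·(5297,781) + (3147,464)
step 11: (24335, 3588)  from 1·(19038,2807) + (5297,781)
(x₁, y₁) = (24335, 3588);  24335² − 46·3588² = 1 ✓

24335 3588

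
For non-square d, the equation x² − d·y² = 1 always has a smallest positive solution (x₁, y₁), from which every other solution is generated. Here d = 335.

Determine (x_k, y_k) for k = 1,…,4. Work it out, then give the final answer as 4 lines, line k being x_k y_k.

604 33
729631 39864
881393644 48155679
1064722792321 58172020368

d=335: √d = [18; 3,3,3,36] (ℓ=4, even), read p_3/q_3
k=0  a_k=18  p_k/q_k = 18/1
…
k=2  a_k=3  p_k/q_k = 183/10
k=3  a_k=3  p_k/q_k = 604/33
(x₁, y₁) = (604, 33);  604² − 335·33² = 1 ✓
(x_2, y_2) = (604·604 + 335·33·33, 604·33 + 33·604) = (729631, 39864)
(x_3, y_3) = (604·729631 + 335·33·39864, 604·39864 + 33·729631) = (881393644, 48155679)
(x_4, y_4) = (604·881393644 + 335·33·48155679, 604·48155679 + 33·881393644) = (1064722792321, 58172020368)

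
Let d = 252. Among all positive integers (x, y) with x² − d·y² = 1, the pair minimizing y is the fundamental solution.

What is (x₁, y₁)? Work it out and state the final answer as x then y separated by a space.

127 8

√252 → a₀=15, period (1,6,1,30); ℓ=4 even so k=3
a_0=15:  p_0=15·1+0=15,  q_0=15·0+1=1
a_1=1:  p_1=1·15+1=16,  q_1=1·1+0=1
a_2=6:  p_2=6·16+15=111,  q_2=6·1+1=7
a_3=1:  p_3=1·111+16=127,  q_3=1·7+1=8
→ (127, 8).  Check: 127²=16129, 252·8²=16128, difference 1.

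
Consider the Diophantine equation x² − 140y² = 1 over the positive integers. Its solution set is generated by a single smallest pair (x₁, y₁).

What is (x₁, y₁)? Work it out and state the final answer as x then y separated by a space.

71 6

d=140: √d = [11; 1,4,1,22] (ℓ=4, even), read p_3/q_3
i=0: a=11 ⇒ p=11, q=1
…
i=2: a=4 ⇒ p=59, q=5
i=3: a=1 ⇒ p=71, q=6
(x₁, y₁) = (71, 6);  71² − 140·6² = 1 ✓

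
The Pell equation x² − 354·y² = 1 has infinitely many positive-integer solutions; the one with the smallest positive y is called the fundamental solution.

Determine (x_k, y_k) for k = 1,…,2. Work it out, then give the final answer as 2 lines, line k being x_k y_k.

d=354: √d = [18; 1,4,2,2,18,2,2,4,1,36] (ℓ=10, even), read p_9/q_9
i=0: a=18 ⇒ p=18, q=1
…
i=3: a=2 ⇒ p=207, q=11
…
i=5: a=18 ⇒ p=9351, q=497
…
i=8: a=4 ⇒ p=210294, q=11177
i=9: a=1 ⇒ p=258065, q=13716
→ (258065, 13716).  Check: 258065²=66597544225, 354·13716²=66597544224, difference 1.
k=2:  x_2 = 258065·258065+354·13716·13716 = 133195088449,  y_2 = 258065·13716+13716·258065 = 7079239080

258065 13716
133195088449 7079239080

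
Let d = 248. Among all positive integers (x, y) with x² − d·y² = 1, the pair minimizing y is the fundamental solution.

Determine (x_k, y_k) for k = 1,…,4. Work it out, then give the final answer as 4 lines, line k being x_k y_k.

√248 = [15; 1,2,1,30, …], period ℓ=4 (even) → k=3
step 0: (15, 1)  from 15·(1,0) + (0,1)
…
step 2: (47, 3)  from 2·(16,1) + (15,1)
step 3: (63, 4)  from 1·(47,3) + (16,1)
fundamental: x₁=63, y₁=4  (since 3969 − 248·16 = 1)
k=2:  x_2 = 63·63+248·4·4 = 7937,  y_2 = 63·4+4·63 = 504
k=3:  x_3 = 63·7937+248·4·504 = 999999,  y_3 = 63·504+4·7937 = 63500
k=4:  x_4 = 63·999999+248·4·63500 = 125991937,  y_4 = 63·63500+4·999999 = 8000496

63 4
7937 504
999999 63500
125991937 8000496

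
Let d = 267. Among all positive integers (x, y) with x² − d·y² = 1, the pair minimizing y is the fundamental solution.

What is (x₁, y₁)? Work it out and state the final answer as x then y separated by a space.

√267 = [16; 2,1,15,1,2,32, …], period ℓ=6 (even) → k=5
k=0  a_k=16  p_k/q_k = 16/1
…
k=3  a_k=15  p_k/q_k = 768/47
k=4  a_k=1  p_k/q_k = 817/50
k=5  a_k=2  p_k/q_k = 2402/147
fundamental: x₁=2402, y₁=147  (since 5769604 − 267·21609 = 1)

2402 147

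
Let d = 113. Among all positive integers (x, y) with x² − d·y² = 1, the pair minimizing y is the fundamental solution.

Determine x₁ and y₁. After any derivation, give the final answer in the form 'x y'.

1204353 113296

√113 = [10; 1,1,1,2,2,1,1,1,20, …], period ℓ=9 (odd) → k=17
k=0  a_k=10  p_k/q_k = 10/1
…
k=2  a_k=1  p_k/q_k = 21/2
…
k=6  a_k=1  p_k/q_k = 287/27
k=7  a_k=1  p_k/q_k = 489/46
k=8  a_k=1  p_k/q_k = 776/73
…
k=10  a_k=1  p_k/q_k = 16785/1579
k=11  a_k=1  p_k/q_k = 32794/3085
…
k=13  a_k=2  p_k/q_k = 131952/12413
k=14  a_k=2  p_k/q_k = 313483/29490
k=15  a_k=1  p_k/q_k = 445435/41903
k=16  a_k=1  p_k/q_k = 758918/71393
k=17  a_k=1  p_k/q_k = 1204353/113296
(x₁, y₁) = (1204353, 113296);  1204353² − 113·113296² = 1 ✓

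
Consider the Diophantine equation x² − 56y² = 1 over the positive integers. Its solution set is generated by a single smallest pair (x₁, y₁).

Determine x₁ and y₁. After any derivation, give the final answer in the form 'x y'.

√56 = [7; 2,14, …], period ℓ=2 (even) → k=1
a_0=7:  p_0=7·1+0=7,  q_0=7·0+1=1
a_1=2:  p_1=2·7+1=15,  q_1=2·1+0=2
→ (15, 2).  Check: 15²=225, 56·2²=224, difference 1.

15 2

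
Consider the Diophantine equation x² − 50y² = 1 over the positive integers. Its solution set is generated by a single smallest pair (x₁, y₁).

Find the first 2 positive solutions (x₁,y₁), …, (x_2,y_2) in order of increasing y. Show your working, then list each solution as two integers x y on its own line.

99 14
19601 2772

[7; 14] for √50; ℓ=1 ⇒ convergent index 1
k=0  a_k=7  p_k/q_k = 7/1
k=1  a_k=14  p_k/q_k = 99/14
→ (99, 14).  Check: 99²=9801, 50·14²=9800, difference 1.
n=2: (99,14)∘(99,14) = (99·99+50·14·14, 99·14+14·99) = (19601,2772)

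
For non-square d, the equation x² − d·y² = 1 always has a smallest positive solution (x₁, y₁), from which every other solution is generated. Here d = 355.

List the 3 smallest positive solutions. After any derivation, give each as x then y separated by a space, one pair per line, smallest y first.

d=355: √d = [18; 1,5,3,3,1,6,1,3,3,5,1,36] (ℓ=12, even), read p_11/q_11
i=0: a=18 ⇒ p=18, q=1
i=1: a=1 ⇒ p=19, q=1
i=2: a=5 ⇒ p=113, q=6
i=3: a=3 ⇒ p=358, q=19
i=4: a=3 ⇒ p=1187, q=63
i=5: a=1 ⇒ p=1545, q=82
i=6: a=6 ⇒ p=10457, q=555
…
i=8: a=3 ⇒ p=46463, q=2466
…
i=10: a=5 ⇒ p=803418, q=42641
i=11: a=1 ⇒ p=954809, q=50676
→ (954809, 50676).  Check: 954809²=911660226481, 355·50676²=911660226480, difference 1.
(x_2, y_2) = (954809·954809 + 355·50676·50676, 954809·50676 + 50676·954809) = (1823320452961, 96771801768)
(x_3, y_3) = (954809·1823320452961 + 355·50676·96771801768, 954809·96771801768 + 50676·1823320452961) = (3481845556741524089, 184797174548553948)

954809 50676
1823320452961 96771801768
3481845556741524089 184797174548553948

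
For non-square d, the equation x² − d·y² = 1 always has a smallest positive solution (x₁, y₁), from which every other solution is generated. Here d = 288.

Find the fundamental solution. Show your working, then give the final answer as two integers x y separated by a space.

17 1

[16; 1,32] for √288; ℓ=2 ⇒ convergent index 1
k=0  a_k=16  p_k/q_k = 16/1
k=1  a_k=1  p_k/q_k = 17/1
fundamental: x₁=17, y₁=1  (since 289 − 288·1 = 1)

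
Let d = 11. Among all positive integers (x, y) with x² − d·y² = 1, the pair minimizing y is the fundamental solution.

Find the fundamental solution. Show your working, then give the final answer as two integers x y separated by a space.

[3; 3,6] for √11; ℓ=2 ⇒ convergent index 1
step 0: (3, 1)  from 3·(1,0) + (0,1)
step 1: (10, 3)  from 3·(3,1) + (1,0)
(x₁, y₁) = (10, 3);  10² − 11·3² = 1 ✓

10 3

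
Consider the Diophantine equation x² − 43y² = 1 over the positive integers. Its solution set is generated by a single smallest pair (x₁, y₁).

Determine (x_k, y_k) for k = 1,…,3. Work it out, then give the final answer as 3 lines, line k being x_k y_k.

√43 → a₀=6, period (1,1,3,1,5,1,3,1,1,12); ℓ=10 even so k=9
step 0: (6, 1)  from 6·(1,0) + (0,1)
…
step 3: (46, 7)  from 3·(13,2) + (7,1)
…
step 6: (400, 61)  from 1·(341,52) + (59,9)
…
step 8: (1941, 296)  from 1·(1541,235) + (400,61)
step 9: (3482, 531)  from 1·(1941,296) + (1541,235)
→ (3482, 531).  Check: 3482²=12124324, 43·531²=12124323, difference 1.
(x_2, y_2) = (3482·3482 + 43·531·531, 3482·531 + 531·3482) = (24248647, 3697884)
(x_3, y_3) = (3482·24248647 + 43·531·3697884, 3482·3697884 + 531·24248647) = (168867574226, 25752063645)

3482 531
24248647 3697884
168867574226 25752063645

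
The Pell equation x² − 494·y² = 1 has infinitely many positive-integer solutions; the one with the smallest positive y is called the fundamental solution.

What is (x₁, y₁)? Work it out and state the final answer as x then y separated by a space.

d=494: √d = [22; 4,2,2,1,2,1,2,2,4,44] (ℓ=10, even), read p_9/q_9
k=0  a_k=22  p_k/q_k = 22/1
k=1  a_k=4  p_k/q_k = 89/4
k=2  a_k=2  p_k/q_k = 200/9
k=3  a_k=2  p_k/q_k = 489/22
k=4  a_k=1  p_k/q_k = 689/31
k=5  a_k=2  p_k/q_k = 1867/84
k=6  a_k=1  p_k/q_k = 2556/115
k=7  a_k=2  p_k/q_k = 6979/314
k=8  a_k=2  p_k/q_k = 16514/743
k=9  a_k=4  p_k/q_k = 73035/3286
(x₁, y₁) = (73035, 3286);  73035² − 494·3286² = 1 ✓

73035 3286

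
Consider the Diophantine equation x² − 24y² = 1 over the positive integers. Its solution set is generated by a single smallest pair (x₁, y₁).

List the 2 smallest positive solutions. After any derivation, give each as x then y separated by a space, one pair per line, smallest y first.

d=24: √d = [4; 1,8] (ℓ=2, even), read p_1/q_1
i=0: a=4 ⇒ p=4, q=1
i=1: a=1 ⇒ p=5, q=1
fundamental: x₁=5, y₁=1  (since 25 − 24·1 = 1)
n=2: (5,1)∘(5,1) = (5·5+24·1·1, 5·1+1·5) = (49,10)

5 1
49 10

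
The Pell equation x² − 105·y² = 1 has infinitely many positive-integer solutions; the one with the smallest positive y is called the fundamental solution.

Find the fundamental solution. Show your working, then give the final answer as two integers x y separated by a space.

41 4

[10; 4,20] for √105; ℓ=2 ⇒ convergent index 1
a_0=10:  p_0=10·1+0=10,  q_0=10·0+1=1
a_1=4:  p_1=4·10+1=41,  q_1=4·1+0=4
fundamental: x₁=41, y₁=4  (since 1681 − 105·16 = 1)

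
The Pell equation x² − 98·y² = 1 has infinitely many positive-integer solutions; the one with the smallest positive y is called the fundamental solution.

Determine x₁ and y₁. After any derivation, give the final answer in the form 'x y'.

√98 = [9; 1,8,1,18, …], period ℓ=4 (even) → k=3
i=0: a=9 ⇒ p=9, q=1
i=1: a=1 ⇒ p=10, q=1
i=2: a=8 ⇒ p=89, q=9
i=3: a=1 ⇒ p=99, q=10
(x₁, y₁) = (99, 10);  99² − 98·10² = 1 ✓

99 10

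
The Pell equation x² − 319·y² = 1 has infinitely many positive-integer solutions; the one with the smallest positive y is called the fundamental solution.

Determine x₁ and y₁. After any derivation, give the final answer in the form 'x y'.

12901780 722361

d=319: √d = [17; 1,6,5,1,4,…,6,1,34] (ℓ=14, even), read p_13/q_13
a_0=17:  p_0=17·1+0=17,  q_0=17·0+1=1
a_1=1:  p_1=1·17+1=18,  q_1=1·1+0=1
…
a_3=5:  p_3=5·125+18=643,  q_3=5·7+1=36
a_4=1:  p_4=1·643+125=768,  q_4=1·36+7=43
a_5=4:  p_5=4·768+643=3715,  q_5=4·43+36=208
a_6=3:  p_6=3·3715+768=11913,  q_6=3·208+43=667
…
a_11=5:  p_11=5·309613+250816=1798881,  q_11=5·17335+14043=100718
a_12=6:  p_12=6·1798881+309613=11102899,  q_12=6·100718+17335=621643
a_13=1:  p_13=1·11102899+1798881=12901780,  q_13=1·621643+100718=722361
fundamental: x₁=12901780, y₁=722361  (since 166455927168400 − 319·521805414321 = 1)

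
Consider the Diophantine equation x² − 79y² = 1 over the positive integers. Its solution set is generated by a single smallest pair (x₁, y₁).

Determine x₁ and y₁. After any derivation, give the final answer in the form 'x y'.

d=79: √d = [8; 1,7,1,16] (ℓ=4, even), read p_3/q_3
step 0: (8, 1)  from 8·(1,0) + (0,1)
step 1: (9, 1)  from 1·(8,1) + (1,0)
step 2: (71, 8)  from 7·(9,1) + (8,1)
step 3: (80, 9)  from 1·(71,8) + (9,1)
→ (80, 9).  Check: 80²=6400, 79·9²=6399, difference 1.

80 9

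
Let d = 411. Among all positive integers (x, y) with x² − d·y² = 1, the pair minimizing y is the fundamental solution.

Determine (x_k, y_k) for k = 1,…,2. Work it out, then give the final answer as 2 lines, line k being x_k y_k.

√411 → a₀=20, period (3,1,1,1,19,1,1,1,3,40); ℓ=10 even so k=9
a_0=20:  p_0=20·1+0=20,  q_0=20·0+1=1
a_1=3:  p_1=3·20+1=61,  q_1=3·1+0=3
a_2=1:  p_2=1·61+20=81,  q_2=1·3+1=4
…
a_5=19:  p_5=19·223+142=4379,  q_5=19·11+7=216
a_6=1:  p_6=1·4379+223=4602,  q_6=1·216+11=227
a_7=1:  p_7=1·4602+4379=8981,  q_7=1·227+216=443
a_8=1:  p_8=1·8981+4602=13583,  q_8=1·443+227=670
a_9=3:  p_9=3·13583+8981=49730,  q_9=3·670+443=2453
→ (49730, 2453).  Check: 49730²=2473072900, 411·2453²=2473072899, difference 1.
k=2:  x_2 = 49730·49730+411·2453·2453 = 4946145799,  y_2 = 49730·2453+2453·49730 = 243975380

49730 2453
4946145799 243975380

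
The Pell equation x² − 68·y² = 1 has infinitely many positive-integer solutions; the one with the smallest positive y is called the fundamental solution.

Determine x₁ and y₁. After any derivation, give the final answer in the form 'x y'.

33 4

√68 = [8; 4,16, …], period ℓ=2 (even) → k=1
k=0  a_k=8  p_k/q_k = 8/1
k=1  a_k=4  p_k/q_k = 33/4
(x₁, y₁) = (33, 4);  33² − 68·4² = 1 ✓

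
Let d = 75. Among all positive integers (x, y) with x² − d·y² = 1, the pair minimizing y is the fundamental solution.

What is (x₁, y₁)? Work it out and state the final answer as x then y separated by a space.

[8; 1,1,1,16] for √75; ℓ=4 ⇒ convergent index 3
a_0=8:  p_0=8·1+0=8,  q_0=8·0+1=1
a_1=1:  p_1=1·8+1=9,  q_1=1·1+0=1
a_2=1:  p_2=1·9+8=17,  q_2=1·1+1=2
a_3=1:  p_3=1·17+9=26,  q_3=1·2+1=3
(x₁, y₁) = (26, 3);  26² − 75·3² = 1 ✓

26 3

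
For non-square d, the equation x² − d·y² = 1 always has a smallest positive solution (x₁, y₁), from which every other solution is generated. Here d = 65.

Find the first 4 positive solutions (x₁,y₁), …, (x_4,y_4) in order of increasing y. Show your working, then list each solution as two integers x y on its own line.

129 16
33281 4128
8586369 1065008
2215249921 274767936

[8; 16] for √65; ℓ=1 ⇒ convergent index 1
a_0=8:  p_0=8·1+0=8,  q_0=8·0+1=1
a_1=16:  p_1=16·8+1=129,  q_1=16·1+0=16
fundamental: x₁=129, y₁=16  (since 16641 − 65·256 = 1)
k=2:  x_2 = 129·129+65·16·16 = 33281,  y_2 = 129·16+16·129 = 4128
k=3:  x_3 = 129·33281+65·16·4128 = 8586369,  y_3 = 129·4128+16·33281 = 1065008
k=4:  x_4 = 129·8586369+65·16·1065008 = 2215249921,  y_4 = 129·1065008+16·8586369 = 274767936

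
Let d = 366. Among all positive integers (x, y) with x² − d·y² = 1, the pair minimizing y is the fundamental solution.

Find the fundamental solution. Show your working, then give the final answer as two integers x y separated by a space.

907925 47458

√366 = [19; 7,1,1,1,2,12,2,1,1,1,7,38, …], period ℓ=12 (even) → k=11
k=0  a_k=19  p_k/q_k = 19/1
k=1  a_k=7  p_k/q_k = 134/7
…
k=3  a_k=1  p_k/q_k = 287/15
k=4  a_k=1  p_k/q_k = 440/23
k=5  a_k=2  p_k/q_k = 1167/61
k=6  a_k=12  p_k/q_k = 14444/755
…
k=8  a_k=1  p_k/q_k = 44499/2326
…
k=10  a_k=1  p_k/q_k = 119053/6223
k=11  a_k=7  p_k/q_k = 907925/47458
(x₁, y₁) = (907925, 47458);  907925² − 366·47458² = 1 ✓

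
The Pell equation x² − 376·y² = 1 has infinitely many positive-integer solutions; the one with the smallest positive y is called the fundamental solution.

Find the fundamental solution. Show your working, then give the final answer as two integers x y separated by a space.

2143295 110532

√376 = [19; 2,1,1,3,1,…,1,2,38, …], period ℓ=16 (even) → k=15
i=0: a=19 ⇒ p=19, q=1
i=1: a=2 ⇒ p=39, q=2
…
i=3: a=1 ⇒ p=97, q=5
…
i=5: a=1 ⇒ p=446, q=23
…
i=7: a=2 ⇒ p=2928, q=151
…
i=14: a=1 ⇒ p=837427, q=43187
i=15: a=2 ⇒ p=2143295, q=110532
(x₁, y₁) = (2143295, 110532);  2143295² − 376·110532² = 1 ✓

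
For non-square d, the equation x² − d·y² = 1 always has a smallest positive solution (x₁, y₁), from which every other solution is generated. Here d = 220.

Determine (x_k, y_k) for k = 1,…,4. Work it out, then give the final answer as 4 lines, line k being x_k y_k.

89 6
15841 1068
2819609 190098
501874561 33836376

√220 → a₀=14, period (1,4,1,28); ℓ=4 even so k=3
k=0  a_k=14  p_k/q_k = 14/1
…
k=2  a_k=4  p_k/q_k = 74/5
k=3  a_k=1  p_k/q_k = 89/6
(x₁, y₁) = (89, 6);  89² − 220·6² = 1 ✓
(x_2, y_2) = (89·89 + 220·6·6, 89·6 + 6·89) = (15841, 1068)
(x_3, y_3) = (89·15841 + 220·6·1068, 89·1068 + 6·15841) = (2819609, 190098)
(x_4, y_4) = (89·2819609 + 220·6·190098, 89·190098 + 6·2819609) = (501874561, 33836376)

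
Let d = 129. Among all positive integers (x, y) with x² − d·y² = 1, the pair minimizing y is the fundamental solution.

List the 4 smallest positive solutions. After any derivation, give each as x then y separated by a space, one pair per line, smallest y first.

[11; 2,1,3,1,6,1,3,1,2,22] for √129; ℓ=10 ⇒ convergent index 9
a_0=11:  p_0=11·1+0=11,  q_0=11·0+1=1
…
a_2=1:  p_2=1·23+11=34,  q_2=1·2+1=3
…
a_4=1:  p_4=1·125+34=159,  q_4=1·11+3=14
a_5=6:  p_5=6·159+125=1079,  q_5=6·14+11=95
a_6=1:  p_6=1·1079+159=1238,  q_6=1·95+14=109
a_7=3:  p_7=3·1238+1079=4793,  q_7=3·109+95=422
a_8=1:  p_8=1·4793+1238=6031,  q_8=1·422+109=531
a_9=2:  p_9=2·6031+4793=16855,  q_9=2·531+422=1484
fundamental: x₁=16855, y₁=1484  (since 284091025 − 129·2202256 = 1)
n=2: (16855,1484)∘(16855,1484) = (16855·16855+129·1484·1484, 16855·1484+1484·16855) = (568182049,50025640)
n=3: (568182049,50025640)∘(16855,1484) = (16855·568182049+129·1484·50025640, 16855·50025640+1484·568182049) = (19153416854935,1686364322916)
n=4: (19153416854935,1686364322916)∘(16855,1484) = (16855·19153416854935+129·1484·1686364322916, 16855·1686364322916+1484·19153416854935) = (645661681611676801,56847341275472720)

16855 1484
568182049 50025640
19153416854935 1686364322916
645661681611676801 56847341275472720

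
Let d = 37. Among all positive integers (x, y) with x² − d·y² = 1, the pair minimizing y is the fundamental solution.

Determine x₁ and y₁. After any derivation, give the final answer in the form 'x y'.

√37 = [6; 12, …], period ℓ=1 (odd) → k=1
a_0=6:  p_0=6·1+0=6,  q_0=6·0+1=1
a_1=12:  p_1=12·6+1=73,  q_1=12·1+0=12
(x₁, y₁) = (73, 12);  73² − 37·12² = 1 ✓

73 12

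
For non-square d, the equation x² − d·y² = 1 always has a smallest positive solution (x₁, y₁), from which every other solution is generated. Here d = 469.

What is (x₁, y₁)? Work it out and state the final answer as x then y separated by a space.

√469 → a₀=21, period (1,1,1,10,6,10,1,1,1,42); ℓ=10 even so k=9
k=0  a_k=21  p_k/q_k = 21/1
…
k=2  a_k=1  p_k/q_k = 43/2
…
k=5  a_k=6  p_k/q_k = 4223/195
k=6  a_k=10  p_k/q_k = 42923/1982
k=7  a_k=1  p_k/q_k = 47146/2177
k=8  a_k=1  p_k/q_k = 90069/4159
k=9  a_k=1  p_k/q_k = 137215/6336
→ (137215, 6336).  Check: 137215²=18827956225, 469·6336²=18827956224, difference 1.

137215 6336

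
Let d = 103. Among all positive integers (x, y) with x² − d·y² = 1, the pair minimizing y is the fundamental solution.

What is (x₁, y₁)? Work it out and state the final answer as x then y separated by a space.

227528 22419

√103 → a₀=10, period (6,1,2,1,1,9,1,1,2,1,6,20); ℓ=12 even so k=11
step 0: (10, 1)  from 10·(1,0) + (0,1)
…
step 2: (71, 7)  from 1·(61,6) + (10,1)
…
step 6: (4567, 450)  from 9·(477,47) + (274,27)
…
step 9: (24266, 2391)  from 2·(9611,947) + (5044,497)
step 10: (33877, 3338)  from 1·(24266,2391) + (9611,947)
step 11: (227528, 22419)  from 6·(33877,3338) + (24266,2391)
fundamental: x₁=227528, y₁=22419  (since 51768990784 − 103·502611561 = 1)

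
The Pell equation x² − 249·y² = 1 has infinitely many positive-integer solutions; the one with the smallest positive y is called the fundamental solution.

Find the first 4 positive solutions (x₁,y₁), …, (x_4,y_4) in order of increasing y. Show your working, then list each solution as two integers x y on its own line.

8553815 542076
146335502108449 9273635639880
2503453625935556812055 158649927281879742324
42828158354663763449114371201 2714124255465295062538692240

d=249: √d = [15; 1,3,1,1,5,…,3,1,30] (ℓ=16, even), read p_15/q_15
i=0: a=15 ⇒ p=15, q=1
i=1: a=1 ⇒ p=16, q=1
i=2: a=3 ⇒ p=63, q=4
…
i=4: a=1 ⇒ p=142, q=9
…
i=6: a=1 ⇒ p=931, q=59
i=7: a=3 ⇒ p=3582, q=227
…
i=10: a=1 ⇒ p=150586, q=9543
i=11: a=5 ⇒ p=866765, q=54929
i=12: a=1 ⇒ p=1017351, q=64472
i=13: a=1 ⇒ p=1884116, q=119401
i=14: a=3 ⇒ p=6669699, q=422675
i=15: a=1 ⇒ p=8553815, q=542076
→ (8553815, 542076).  Check: 8553815²=73167751054225, 249·542076²=73167751054224, difference 1.
n=2: (8553815,542076)∘(8553815,542076) = (8553815·8553815+249·542076·542076, 8553815·542076+542076·8553815) = (146335502108449,9273635639880)
n=3: (146335502108449,9273635639880)∘(8553815,542076) = (8553815·146335502108449+249·542076·9273635639880, 8553815·9273635639880+542076·146335502108449) = (2503453625935556812055,158649927281879742324)
n=4: (2503453625935556812055,158649927281879742324)∘(8553815,542076) = (8553815·2503453625935556812055+249·542076·158649927281879742324, 8553815·158649927281879742324+542076·2503453625935556812055) = (42828158354663763449114371201,2714124255465295062538692240)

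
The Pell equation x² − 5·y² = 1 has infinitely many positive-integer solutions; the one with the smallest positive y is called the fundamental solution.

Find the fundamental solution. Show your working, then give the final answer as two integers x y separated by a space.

d=5: √d = [2; 4] (ℓ=1, odd), read p_1/q_1
k=0  a_k=2  p_k/q_k = 2/1
k=1  a_k=4  p_k/q_k = 9/4
→ (9, 4).  Check: 9²=81, 5·4²=80, difference 1.

9 4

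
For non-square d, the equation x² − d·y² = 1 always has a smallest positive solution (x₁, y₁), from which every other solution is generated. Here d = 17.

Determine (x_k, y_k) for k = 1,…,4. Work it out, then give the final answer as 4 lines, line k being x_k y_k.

33 8
2177 528
143649 34840
9478657 2298912

√17 → a₀=4, period (8); ℓ=1 odd so k=1
a_0=4:  p_0=4·1+0=4,  q_0=4·0+1=1
a_1=8:  p_1=8·4+1=33,  q_1=8·1+0=8
(x₁, y₁) = (33, 8);  33² − 17·8² = 1 ✓
(x_2, y_2) = (33·33 + 17·8·8, 33·8 + 8·33) = (2177, 528)
(x_3, y_3) = (33·2177 + 17·8·528, 33·528 + 8·2177) = (143649, 34840)
(x_4, y_4) = (33·143649 + 17·8·34840, 33·34840 + 8·143649) = (9478657, 2298912)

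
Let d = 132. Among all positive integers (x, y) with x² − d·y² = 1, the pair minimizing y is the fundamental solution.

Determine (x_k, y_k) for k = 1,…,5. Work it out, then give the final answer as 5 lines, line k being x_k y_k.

√132 = [11; 2,22, …], period ℓ=2 (even) → k=1
i=0: a=11 ⇒ p=11, q=1
i=1: a=2 ⇒ p=23, q=2
→ (23, 2).  Check: 23²=529, 132·2²=528, difference 1.
n=2: (23,2)∘(23,2) = (23·23+132·2·2, 23·2+2·23) = (1057,92)
n=3: (1057,92)∘(23,2) = (23·1057+132·2·92, 23·92+2·1057) = (48599,4230)
n=4: (48599,4230)∘(23,2) = (23·48599+132·2·4230, 23·4230+2·48599) = (2234497,194488)
n=5: (2234497,194488)∘(23,2) = (23·2234497+132·2·194488, 23·194488+2·2234497) = (102738263,8942218)

23 2
1057 92
48599 4230
2234497 194488
102738263 8942218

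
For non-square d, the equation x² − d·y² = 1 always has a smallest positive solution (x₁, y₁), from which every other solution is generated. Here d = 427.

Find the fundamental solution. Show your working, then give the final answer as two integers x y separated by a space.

[20; 1,1,1,40] for √427; ℓ=4 ⇒ convergent index 3
step 0: (20, 1)  from 20·(1,0) + (0,1)
step 1: (21, 1)  from 1·(20,1) + (1,0)
step 2: (41, 2)  from 1·(21,1) + (20,1)
step 3: (62, 3)  from 1·(41,2) + (21,1)
fundamental: x₁=62, y₁=3  (since 3844 − 427·9 = 1)

62 3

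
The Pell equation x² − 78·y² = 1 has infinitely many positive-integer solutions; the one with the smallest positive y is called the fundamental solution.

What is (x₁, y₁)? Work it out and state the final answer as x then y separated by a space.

[8; 1,4,1,16] for √78; ℓ=4 ⇒ convergent index 3
i=0: a=8 ⇒ p=8, q=1
…
i=2: a=4 ⇒ p=44, q=5
i=3: a=1 ⇒ p=53, q=6
fundamental: x₁=53, y₁=6  (since 2809 − 78·36 = 1)

53 6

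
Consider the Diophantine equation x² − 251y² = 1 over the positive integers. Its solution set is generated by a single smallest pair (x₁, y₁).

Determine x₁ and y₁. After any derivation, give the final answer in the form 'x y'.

√251 = [15; 1,5,2,1,2,…,5,1,30, …], period ℓ=14 (even) → k=13
i=0: a=15 ⇒ p=15, q=1
…
i=2: a=5 ⇒ p=95, q=6
…
i=5: a=2 ⇒ p=808, q=51
i=6: a=2 ⇒ p=1917, q=121
…
i=9: a=2 ⇒ p=151649, q=9572
…
i=11: a=2 ⇒ p=577033, q=36422
i=12: a=5 ⇒ p=3097857, q=195535
i=13: a=1 ⇒ p=3674890, q=231957
→ (3674890, 231957).  Check: 3674890²=13504816512100, 251·231957²=13504816512099, difference 1.

3674890 231957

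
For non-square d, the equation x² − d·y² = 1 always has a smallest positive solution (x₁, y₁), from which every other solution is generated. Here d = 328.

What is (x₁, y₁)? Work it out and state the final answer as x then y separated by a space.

√328 = [18; 9,36, …], period ℓ=2 (even) → k=1
k=0  a_k=18  p_k/q_k = 18/1
k=1  a_k=9  p_k/q_k = 163/9
(x₁, y₁) = (163, 9);  163² − 328·9² = 1 ✓

163 9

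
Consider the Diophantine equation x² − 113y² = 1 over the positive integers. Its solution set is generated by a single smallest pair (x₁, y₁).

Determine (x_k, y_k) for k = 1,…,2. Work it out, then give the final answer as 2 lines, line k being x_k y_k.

1204353 113296
2900932297217 272896754976

√113 = [10; 1,1,1,2,2,1,1,1,20, …], period ℓ=9 (odd) → k=17
step 0: (10, 1)  from 10·(1,0) + (0,1)
…
step 4: (85, 8)  from 2·(32,3) + (21,2)
step 5: (202, 19)  from 2·(85,8) + (32,3)
step 6: (287, 27)  from 1·(202,19) + (85,8)
…
step 14: (313483, 29490)  from 2·(131952,12413) + (49579,4664)
step 15: (445435, 41903)  from 1·(313483,29490) + (131952,12413)
step 16: (758918, 71393)  from 1·(445435,41903) + (313483,29490)
step 17: (1204353, 113296)  from 1·(758918,71393) + (445435,41903)
(x₁, y₁) = (1204353, 113296);  1204353² − 113·113296² = 1 ✓
k=2:  x_2 = 1204353·1204353+113·113296·113296 = 2900932297217,  y_2 = 1204353·113296+113296·1204353 = 272896754976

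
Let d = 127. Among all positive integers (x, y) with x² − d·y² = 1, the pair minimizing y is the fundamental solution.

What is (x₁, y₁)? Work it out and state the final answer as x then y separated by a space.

4730624 419775

√127 → a₀=11, period (3,1,2,2,7,11,7,2,2,1,3,22); ℓ=12 even so k=11
a_0=11:  p_0=11·1+0=11,  q_0=11·0+1=1
a_1=3:  p_1=3·11+1=34,  q_1=3·1+0=3
a_2=1:  p_2=1·34+11=45,  q_2=1·3+1=4
a_3=2:  p_3=2·45+34=124,  q_3=2·4+3=11
…
a_6=11:  p_6=11·2175+293=24218,  q_6=11·193+26=2149
a_7=7:  p_7=7·24218+2175=171701,  q_7=7·2149+193=15236
…
a_10=1:  p_10=1·906941+367620=1274561,  q_10=1·80478+32621=113099
a_11=3:  p_11=3·1274561+906941=4730624,  q_11=3·113099+80478=419775
fundamental: x₁=4730624, y₁=419775  (since 22378803429376 − 127·176211050625 = 1)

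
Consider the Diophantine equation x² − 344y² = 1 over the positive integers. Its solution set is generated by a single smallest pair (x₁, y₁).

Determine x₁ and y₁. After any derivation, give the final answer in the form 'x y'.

10405 561

√344 → a₀=18, period (1,1,4,1,3,1,4,1,1,36); ℓ=10 even so k=9
k=0  a_k=18  p_k/q_k = 18/1
k=1  a_k=1  p_k/q_k = 19/1
k=2  a_k=1  p_k/q_k = 37/2
k=3  a_k=4  p_k/q_k = 167/9
…
k=5  a_k=3  p_k/q_k = 779/42
k=6  a_k=1  p_k/q_k = 983/53
k=7  a_k=4  p_k/q_k = 4711/254
k=8  a_k=1  p_k/q_k = 5694/307
k=9  a_k=1  p_k/q_k = 10405/561
(x₁, y₁) = (10405, 561);  10405² − 344·561² = 1 ✓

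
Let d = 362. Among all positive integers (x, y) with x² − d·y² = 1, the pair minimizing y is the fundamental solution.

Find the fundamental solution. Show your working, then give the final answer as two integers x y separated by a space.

[19; 38] for √362; ℓ=1 ⇒ convergent index 1
k=0  a_k=19  p_k/q_k = 19/1
k=1  a_k=38  p_k/q_k = 723/38
→ (723, 38).  Check: 723²=522729, 362·38²=522728, difference 1.

723 38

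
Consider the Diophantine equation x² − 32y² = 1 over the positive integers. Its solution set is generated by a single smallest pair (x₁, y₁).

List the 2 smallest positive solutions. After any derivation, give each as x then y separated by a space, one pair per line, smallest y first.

√32 → a₀=5, period (1,1,1,10); ℓ=4 even so k=3
a_0=5:  p_0=5·1+0=5,  q_0=5·0+1=1
…
a_2=1:  p_2=1·6+5=11,  q_2=1·1+1=2
a_3=1:  p_3=1·11+6=17,  q_3=1·2+1=3
(x₁, y₁) = (17, 3);  17² − 32·3² = 1 ✓
k=2:  x_2 = 17·17+32·3·3 = 577,  y_2 = 17·3+3·17 = 102

17 3
577 102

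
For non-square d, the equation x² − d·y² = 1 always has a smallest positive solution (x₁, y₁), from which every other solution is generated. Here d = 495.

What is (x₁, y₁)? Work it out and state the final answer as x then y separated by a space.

√495 = [22; 4,44, …], period ℓ=2 (even) → k=1
step 0: (22, 1)  from 22·(1,0) + (0,1)
step 1: (89, 4)  from 4·(22,1) + (1,0)
→ (89, 4).  Check: 89²=7921, 495·4²=7920, difference 1.

89 4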